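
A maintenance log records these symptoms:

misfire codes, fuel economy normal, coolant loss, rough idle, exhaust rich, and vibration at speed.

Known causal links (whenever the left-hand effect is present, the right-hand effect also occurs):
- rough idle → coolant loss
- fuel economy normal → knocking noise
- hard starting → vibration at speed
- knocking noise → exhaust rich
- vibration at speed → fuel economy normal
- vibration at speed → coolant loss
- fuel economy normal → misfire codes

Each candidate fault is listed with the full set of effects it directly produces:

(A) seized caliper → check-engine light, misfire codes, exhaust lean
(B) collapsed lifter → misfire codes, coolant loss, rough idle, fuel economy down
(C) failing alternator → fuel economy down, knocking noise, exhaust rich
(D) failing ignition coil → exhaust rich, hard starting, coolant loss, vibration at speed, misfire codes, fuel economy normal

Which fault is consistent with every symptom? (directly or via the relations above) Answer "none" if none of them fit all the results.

none

Testing each hypothesis:
(A) seized caliper — fails on fuel economy normal, coolant loss, rough idle, exhaust rich, vibration at speed (predicts exhaust lean, not exhaust rich)
(B) collapsed lifter — misfire codes match; fuel economy normal miss; coolant loss match; rough idle match; exhaust rich miss; vibration at speed miss
(C) failing alternator — misfire codes miss; fuel economy normal miss; coolant loss miss; rough idle miss; exhaust rich match; vibration at speed miss
(D) failing ignition coil — does not account for rough idle
None of the listed candidates fits everything.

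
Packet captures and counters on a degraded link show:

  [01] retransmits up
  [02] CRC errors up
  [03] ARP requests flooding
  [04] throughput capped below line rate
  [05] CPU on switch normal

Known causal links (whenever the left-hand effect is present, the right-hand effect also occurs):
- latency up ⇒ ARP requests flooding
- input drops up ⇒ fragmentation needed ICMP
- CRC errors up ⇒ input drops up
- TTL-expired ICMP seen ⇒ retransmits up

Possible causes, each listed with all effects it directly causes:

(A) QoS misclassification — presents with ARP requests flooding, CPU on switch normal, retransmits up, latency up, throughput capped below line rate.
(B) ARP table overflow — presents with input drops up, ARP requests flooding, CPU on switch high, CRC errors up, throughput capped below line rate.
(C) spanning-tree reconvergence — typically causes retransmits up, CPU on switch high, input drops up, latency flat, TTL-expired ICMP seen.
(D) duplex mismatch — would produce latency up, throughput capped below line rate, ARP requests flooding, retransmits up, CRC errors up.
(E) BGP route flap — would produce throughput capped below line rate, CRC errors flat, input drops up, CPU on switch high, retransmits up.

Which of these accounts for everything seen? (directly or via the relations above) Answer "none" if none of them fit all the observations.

Per-candidate check:
(A) QoS misclassification — retransmits up ✓; CRC errors up ✗; ARP requests flooding ✓; throughput capped below line rate ✓; CPU on switch normal ✓
(B) ARP table overflow — retransmits up ✗; CRC errors up ✓; ARP requests flooding ✓; throughput capped below line rate ✓; CPU on switch normal ✗
(C) spanning-tree reconvergence — fails on CRC errors up, ARP requests flooding, throughput capped below line rate, CPU on switch normal (predicts CPU on switch high, not CPU on switch normal)
(D) duplex mismatch — does not account for CPU on switch normal
(E) BGP route flap — retransmits up ✓; CRC errors up ✗; ARP requests flooding ✗; throughput capped below line rate ✓; CPU on switch normal ✗
No candidate is consistent with all observations.

none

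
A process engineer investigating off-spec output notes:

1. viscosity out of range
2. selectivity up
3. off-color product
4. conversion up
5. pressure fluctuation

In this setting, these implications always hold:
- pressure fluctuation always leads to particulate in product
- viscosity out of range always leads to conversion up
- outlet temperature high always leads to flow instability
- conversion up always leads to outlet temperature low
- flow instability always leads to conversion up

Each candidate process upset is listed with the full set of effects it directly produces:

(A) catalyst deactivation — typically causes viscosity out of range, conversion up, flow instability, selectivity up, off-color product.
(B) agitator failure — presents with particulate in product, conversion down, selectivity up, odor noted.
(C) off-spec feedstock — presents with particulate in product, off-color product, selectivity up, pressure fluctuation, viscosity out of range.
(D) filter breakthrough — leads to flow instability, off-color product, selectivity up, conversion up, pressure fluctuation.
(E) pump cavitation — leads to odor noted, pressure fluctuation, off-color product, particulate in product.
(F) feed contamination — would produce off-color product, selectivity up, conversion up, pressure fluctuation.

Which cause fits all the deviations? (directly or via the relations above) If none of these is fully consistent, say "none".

C

Testing each hypothesis:
(A) catalyst deactivation — viscosity out of range match; selectivity up match; off-color product match; conversion up match; pressure fluctuation miss
(B) agitator failure — viscosity out of range miss; selectivity up match; off-color product miss; conversion up miss; pressure fluctuation miss
(C) off-spec feedstock — viscosity out of range match; selectivity up match; off-color product match; conversion up match (via viscosity out of range → conversion up); pressure fluctuation match
(D) filter breakthrough — viscosity out of range miss; selectivity up match; off-color product match; conversion up match; pressure fluctuation match
(E) pump cavitation — viscosity out of range miss; selectivity up miss; off-color product match; conversion up miss; pressure fluctuation match
(F) feed contamination — viscosity out of range miss; selectivity up match; off-color product match; conversion up match; pressure fluctuation match
(C) is the only candidate with no mismatches.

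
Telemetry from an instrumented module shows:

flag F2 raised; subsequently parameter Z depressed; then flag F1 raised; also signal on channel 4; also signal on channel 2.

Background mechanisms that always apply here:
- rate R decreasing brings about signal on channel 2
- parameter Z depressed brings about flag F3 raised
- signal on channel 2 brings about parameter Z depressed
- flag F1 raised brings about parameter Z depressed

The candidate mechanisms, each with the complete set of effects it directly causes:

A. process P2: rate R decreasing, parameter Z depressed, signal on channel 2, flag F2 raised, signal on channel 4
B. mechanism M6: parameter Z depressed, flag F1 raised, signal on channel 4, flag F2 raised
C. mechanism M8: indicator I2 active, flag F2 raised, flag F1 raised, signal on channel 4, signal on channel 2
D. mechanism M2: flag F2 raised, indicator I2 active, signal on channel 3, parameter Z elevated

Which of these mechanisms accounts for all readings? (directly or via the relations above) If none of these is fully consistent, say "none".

C

Testing each hypothesis:
(A) process P2 — does not account for flag F1 raised
(B) mechanism M6 — does not account for signal on channel 2
(C) mechanism M8 — flag F2 raised yes; parameter Z depressed yes (via flag F1 raised → parameter Z depressed); flag F1 raised yes; signal on channel 4 yes; signal on channel 2 yes
(D) mechanism M2 — flag F2 raised yes; parameter Z depressed NO; flag F1 raised NO; signal on channel 4 NO; signal on channel 2 NO
(C) alone accounts for all the evidence.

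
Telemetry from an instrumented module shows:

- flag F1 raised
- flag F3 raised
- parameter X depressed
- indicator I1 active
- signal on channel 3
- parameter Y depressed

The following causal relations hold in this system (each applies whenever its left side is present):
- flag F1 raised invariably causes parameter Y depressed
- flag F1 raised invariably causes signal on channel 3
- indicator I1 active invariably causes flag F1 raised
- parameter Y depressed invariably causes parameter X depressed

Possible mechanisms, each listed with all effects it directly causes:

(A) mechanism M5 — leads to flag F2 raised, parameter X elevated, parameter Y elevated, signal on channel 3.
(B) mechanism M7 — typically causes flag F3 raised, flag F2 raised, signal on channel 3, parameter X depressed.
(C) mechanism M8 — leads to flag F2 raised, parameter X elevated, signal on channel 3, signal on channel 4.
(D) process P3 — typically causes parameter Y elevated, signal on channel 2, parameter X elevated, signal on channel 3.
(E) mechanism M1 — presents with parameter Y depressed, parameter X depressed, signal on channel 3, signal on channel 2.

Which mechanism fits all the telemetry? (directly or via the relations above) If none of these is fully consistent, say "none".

Checking each candidate against the observations:
(A) mechanism M5 — flag F1 raised -; flag F3 raised -; parameter X depressed -; indicator I1 active -; signal on channel 3 +; parameter Y depressed -
(B) mechanism M7 — flag F1 raised -; flag F3 raised +; parameter X depressed +; indicator I1 active -; signal on channel 3 +; parameter Y depressed -
(C) mechanism M8 — fails on flag F1 raised, flag F3 raised, parameter X depressed, indicator I1 active, parameter Y depressed (predicts parameter X elevated, not parameter X depressed)
(D) process P3 — flag F1 raised -; flag F3 raised -; parameter X depressed -; indicator I1 active -; signal on channel 3 +; parameter Y depressed -
(E) mechanism M1 — flag F1 raised -; flag F3 raised -; parameter X depressed +; indicator I1 active -; signal on channel 3 +; parameter Y depressed +
None of the listed candidates fits everything.

none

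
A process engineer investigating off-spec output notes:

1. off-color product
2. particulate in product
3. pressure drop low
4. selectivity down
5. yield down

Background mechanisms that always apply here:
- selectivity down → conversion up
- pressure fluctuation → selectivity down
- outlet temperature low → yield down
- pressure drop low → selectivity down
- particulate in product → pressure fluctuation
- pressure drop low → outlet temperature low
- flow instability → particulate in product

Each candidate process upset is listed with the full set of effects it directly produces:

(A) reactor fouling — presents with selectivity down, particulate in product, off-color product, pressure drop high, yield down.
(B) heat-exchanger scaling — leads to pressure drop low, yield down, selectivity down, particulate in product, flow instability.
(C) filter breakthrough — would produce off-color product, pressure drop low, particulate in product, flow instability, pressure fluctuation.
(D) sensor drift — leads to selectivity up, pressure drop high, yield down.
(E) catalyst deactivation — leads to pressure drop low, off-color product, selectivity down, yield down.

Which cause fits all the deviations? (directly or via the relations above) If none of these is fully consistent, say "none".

C

Checking each candidate against the observations:
(A) reactor fouling — off-color product +; particulate in product +; pressure drop low -; selectivity down +; yield down +
(B) heat-exchanger scaling — does not account for off-color product
(C) filter breakthrough — accounts for every observation (selectivity down through pressure drop low → selectivity down)
(D) sensor drift — off-color product -; particulate in product -; pressure drop low -; selectivity down -; yield down +
(E) catalyst deactivation — off-color product +; particulate in product -; pressure drop low +; selectivity down +; yield down +
(C) alone accounts for all the evidence.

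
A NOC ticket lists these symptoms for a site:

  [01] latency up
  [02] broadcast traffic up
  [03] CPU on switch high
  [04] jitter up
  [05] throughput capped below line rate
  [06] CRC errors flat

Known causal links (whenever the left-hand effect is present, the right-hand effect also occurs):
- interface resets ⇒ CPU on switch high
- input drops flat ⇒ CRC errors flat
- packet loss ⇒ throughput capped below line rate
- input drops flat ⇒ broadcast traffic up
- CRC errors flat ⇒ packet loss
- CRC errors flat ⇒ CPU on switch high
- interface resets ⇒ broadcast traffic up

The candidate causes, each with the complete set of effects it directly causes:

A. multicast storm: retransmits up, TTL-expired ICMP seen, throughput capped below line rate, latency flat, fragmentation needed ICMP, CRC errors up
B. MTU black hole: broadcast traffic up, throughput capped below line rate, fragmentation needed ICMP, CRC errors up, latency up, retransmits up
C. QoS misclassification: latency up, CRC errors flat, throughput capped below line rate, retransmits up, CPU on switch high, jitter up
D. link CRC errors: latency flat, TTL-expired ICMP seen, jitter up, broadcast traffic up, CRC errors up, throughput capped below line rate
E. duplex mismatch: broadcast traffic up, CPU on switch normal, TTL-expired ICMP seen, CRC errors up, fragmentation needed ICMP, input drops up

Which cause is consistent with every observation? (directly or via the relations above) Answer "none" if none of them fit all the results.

Testing each hypothesis:
(A) multicast storm — latency up -; broadcast traffic up -; CPU on switch high -; jitter up -; throughput capped below line rate +; CRC errors flat -
(B) MTU black hole — fails on CPU on switch high, jitter up, CRC errors flat (predicts CRC errors up, not CRC errors flat)
(C) QoS misclassification — does not account for broadcast traffic up
(D) link CRC errors — fails on latency up, CPU on switch high, CRC errors flat (predicts latency flat, not latency up; predicts CRC errors up, not CRC errors flat)
(E) duplex mismatch — latency up -; broadcast traffic up +; CPU on switch high -; jitter up -; throughput capped below line rate -; CRC errors flat -
No candidate is consistent with all observations.

none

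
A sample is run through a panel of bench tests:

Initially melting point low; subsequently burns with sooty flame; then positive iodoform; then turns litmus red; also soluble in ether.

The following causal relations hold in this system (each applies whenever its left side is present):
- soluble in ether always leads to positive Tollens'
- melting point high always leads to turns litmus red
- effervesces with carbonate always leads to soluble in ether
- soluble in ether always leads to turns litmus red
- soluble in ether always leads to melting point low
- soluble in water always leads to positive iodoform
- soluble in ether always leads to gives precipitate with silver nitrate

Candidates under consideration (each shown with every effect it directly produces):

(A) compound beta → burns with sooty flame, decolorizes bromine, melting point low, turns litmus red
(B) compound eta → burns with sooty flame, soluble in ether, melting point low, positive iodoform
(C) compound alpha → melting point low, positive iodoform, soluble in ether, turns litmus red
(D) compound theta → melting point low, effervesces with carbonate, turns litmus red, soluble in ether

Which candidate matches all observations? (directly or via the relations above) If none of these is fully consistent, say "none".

Testing each hypothesis:
(A) compound beta — does not account for positive iodoform, soluble in ether
(B) compound eta — accounts for every observation (turns litmus red via soluble in ether → turns litmus red)
(C) compound alpha — melting point low +; burns with sooty flame -; positive iodoform +; turns litmus red +; soluble in ether +
(D) compound theta — melting point low +; burns with sooty flame -; positive iodoform -; turns litmus red +; soluble in ether +
(B) is the only candidate with no mismatches.

B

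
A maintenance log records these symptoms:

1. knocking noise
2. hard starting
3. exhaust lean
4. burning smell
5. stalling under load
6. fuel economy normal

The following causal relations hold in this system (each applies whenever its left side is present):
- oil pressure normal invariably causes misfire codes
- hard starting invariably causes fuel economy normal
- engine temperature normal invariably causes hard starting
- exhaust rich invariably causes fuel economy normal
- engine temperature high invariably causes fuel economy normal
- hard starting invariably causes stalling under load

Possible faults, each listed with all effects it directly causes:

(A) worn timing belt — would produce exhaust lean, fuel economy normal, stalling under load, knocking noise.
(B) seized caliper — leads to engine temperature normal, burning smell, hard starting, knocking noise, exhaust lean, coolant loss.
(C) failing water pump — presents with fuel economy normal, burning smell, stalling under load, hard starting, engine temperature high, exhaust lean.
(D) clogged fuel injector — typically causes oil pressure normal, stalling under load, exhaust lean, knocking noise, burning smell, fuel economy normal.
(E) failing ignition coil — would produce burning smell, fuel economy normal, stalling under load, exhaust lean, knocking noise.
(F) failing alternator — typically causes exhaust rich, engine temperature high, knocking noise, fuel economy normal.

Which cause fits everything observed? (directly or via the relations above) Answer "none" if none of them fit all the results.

B

Testing each hypothesis:
(A) worn timing belt — knocking noise +; hard starting -; exhaust lean +; burning smell -; stalling under load +; fuel economy normal +
(B) seized caliper — accounts for every observation (stalling under load by hard starting → stalling under load)
(C) failing water pump — does not account for knocking noise
(D) clogged fuel injector — knocking noise +; hard starting -; exhaust lean +; burning smell +; stalling under load +; fuel economy normal +
(E) failing ignition coil — does not account for hard starting
(F) failing alternator — knocking noise +; hard starting -; exhaust lean -; burning smell -; stalling under load -; fuel economy normal +
(B) alone accounts for all the evidence.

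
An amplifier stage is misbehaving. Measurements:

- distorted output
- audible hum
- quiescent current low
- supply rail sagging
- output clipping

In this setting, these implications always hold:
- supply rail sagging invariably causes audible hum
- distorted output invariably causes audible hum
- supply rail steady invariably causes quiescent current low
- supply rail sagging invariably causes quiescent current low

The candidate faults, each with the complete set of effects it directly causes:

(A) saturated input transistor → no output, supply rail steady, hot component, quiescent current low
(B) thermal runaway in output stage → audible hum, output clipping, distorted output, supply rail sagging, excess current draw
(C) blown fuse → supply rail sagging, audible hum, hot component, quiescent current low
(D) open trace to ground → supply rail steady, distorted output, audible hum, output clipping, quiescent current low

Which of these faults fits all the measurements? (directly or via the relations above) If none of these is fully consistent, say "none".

B

Testing each hypothesis:
(A) saturated input transistor — distorted output ✗; audible hum ✗; quiescent current low ✓; supply rail sagging ✗; output clipping ✗
(B) thermal runaway in output stage — accounts for every observation (quiescent current low via supply rail sagging → quiescent current low)
(C) blown fuse — distorted output ✗; audible hum ✓; quiescent current low ✓; supply rail sagging ✓; output clipping ✗
(D) open trace to ground — fails on supply rail sagging (predicts supply rail steady, not supply rail sagging)
(B) alone accounts for all the evidence.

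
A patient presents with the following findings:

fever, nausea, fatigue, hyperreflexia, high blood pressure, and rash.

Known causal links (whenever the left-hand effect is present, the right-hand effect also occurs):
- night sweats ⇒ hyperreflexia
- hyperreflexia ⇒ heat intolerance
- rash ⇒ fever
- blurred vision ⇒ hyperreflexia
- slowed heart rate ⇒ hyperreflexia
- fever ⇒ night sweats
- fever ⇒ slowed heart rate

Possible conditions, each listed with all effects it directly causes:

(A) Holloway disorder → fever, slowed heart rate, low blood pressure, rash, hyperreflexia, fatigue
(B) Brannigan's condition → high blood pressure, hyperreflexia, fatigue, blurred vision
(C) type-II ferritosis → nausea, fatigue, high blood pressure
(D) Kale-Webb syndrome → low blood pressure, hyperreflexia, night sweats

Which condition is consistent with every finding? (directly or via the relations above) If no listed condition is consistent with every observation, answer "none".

For each candidate, compare predicted effects to what was observed:
(A) Holloway disorder — fever +; nausea -; fatigue +; hyperreflexia +; high blood pressure -; rash +
(B) Brannigan's condition — fever -; nausea -; fatigue +; hyperreflexia +; high blood pressure +; rash -
(C) type-II ferritosis — does not account for fever, hyperreflexia, rash
(D) Kale-Webb syndrome — fails on fever, nausea, fatigue, high blood pressure, rash (predicts low blood pressure, not high blood pressure)
No candidate is consistent with all observations.

none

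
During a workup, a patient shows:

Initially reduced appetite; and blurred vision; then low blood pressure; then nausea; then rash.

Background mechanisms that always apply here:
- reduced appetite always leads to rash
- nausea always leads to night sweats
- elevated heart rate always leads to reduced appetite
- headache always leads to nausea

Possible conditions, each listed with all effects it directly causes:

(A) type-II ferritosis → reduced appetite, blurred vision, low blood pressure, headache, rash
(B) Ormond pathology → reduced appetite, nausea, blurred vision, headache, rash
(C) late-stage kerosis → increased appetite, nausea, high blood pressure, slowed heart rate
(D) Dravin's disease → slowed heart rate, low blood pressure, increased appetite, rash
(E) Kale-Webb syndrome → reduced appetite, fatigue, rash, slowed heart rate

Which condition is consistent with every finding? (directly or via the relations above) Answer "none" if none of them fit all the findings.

For each candidate, compare predicted effects to what was observed:
(A) type-II ferritosis — reduced appetite yes; blurred vision yes; low blood pressure yes; nausea yes (via headache → nausea); rash yes
(B) Ormond pathology — does not account for low blood pressure
(C) late-stage kerosis — fails on reduced appetite, blurred vision, low blood pressure, rash (predicts increased appetite, not reduced appetite; predicts high blood pressure, not low blood pressure)
(D) Dravin's disease — fails on reduced appetite, blurred vision, nausea (predicts increased appetite, not reduced appetite)
(E) Kale-Webb syndrome — does not account for blurred vision, low blood pressure, nausea
(A) alone accounts for all the evidence.

A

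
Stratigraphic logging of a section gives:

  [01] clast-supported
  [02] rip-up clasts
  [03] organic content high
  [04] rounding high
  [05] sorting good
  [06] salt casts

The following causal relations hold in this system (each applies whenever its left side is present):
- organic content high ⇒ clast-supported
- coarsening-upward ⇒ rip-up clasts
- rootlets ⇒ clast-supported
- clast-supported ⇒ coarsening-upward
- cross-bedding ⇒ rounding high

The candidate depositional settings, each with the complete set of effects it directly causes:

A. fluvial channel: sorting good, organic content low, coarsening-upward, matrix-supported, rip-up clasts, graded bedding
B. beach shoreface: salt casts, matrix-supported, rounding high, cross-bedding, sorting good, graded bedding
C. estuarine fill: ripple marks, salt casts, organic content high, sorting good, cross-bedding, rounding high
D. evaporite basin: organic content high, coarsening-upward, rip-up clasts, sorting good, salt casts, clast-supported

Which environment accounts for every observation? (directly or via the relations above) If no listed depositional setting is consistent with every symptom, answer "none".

C

For each candidate, compare predicted effects to what was observed:
(A) fluvial channel — fails on clast-supported, organic content high, rounding high, salt casts (predicts matrix-supported, not clast-supported; predicts organic content low, not organic content high)
(B) beach shoreface — clast-supported miss; rip-up clasts miss; organic content high miss; rounding high match; sorting good match; salt casts match
(C) estuarine fill — accounts for every observation (clast-supported by organic content high → clast-supported)
(D) evaporite basin — clast-supported match; rip-up clasts match; organic content high match; rounding high miss; sorting good match; salt casts match
(C) alone accounts for all the evidence.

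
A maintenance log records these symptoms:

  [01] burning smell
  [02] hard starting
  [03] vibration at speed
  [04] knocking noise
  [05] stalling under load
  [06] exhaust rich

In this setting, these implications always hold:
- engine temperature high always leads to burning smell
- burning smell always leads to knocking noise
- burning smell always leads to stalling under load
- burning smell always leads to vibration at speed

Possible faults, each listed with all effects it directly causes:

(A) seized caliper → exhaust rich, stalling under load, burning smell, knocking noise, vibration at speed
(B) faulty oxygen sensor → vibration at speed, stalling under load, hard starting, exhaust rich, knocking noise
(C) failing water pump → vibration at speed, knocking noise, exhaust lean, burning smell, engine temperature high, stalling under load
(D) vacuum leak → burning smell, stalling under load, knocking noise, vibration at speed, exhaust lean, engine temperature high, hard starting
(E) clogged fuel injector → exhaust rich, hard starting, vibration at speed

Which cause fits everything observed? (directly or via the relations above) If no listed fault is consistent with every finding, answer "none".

For each candidate, compare predicted effects to what was observed:
(A) seized caliper — does not account for hard starting
(B) faulty oxygen sensor — burning smell -; hard starting +; vibration at speed +; knocking noise +; stalling under load +; exhaust rich +
(C) failing water pump — fails on hard starting, exhaust rich (predicts exhaust lean, not exhaust rich)
(D) vacuum leak — fails on exhaust rich (predicts exhaust lean, not exhaust rich)
(E) clogged fuel injector — does not account for burning smell, knocking noise, stalling under load
Every candidate fails on at least one observation.

none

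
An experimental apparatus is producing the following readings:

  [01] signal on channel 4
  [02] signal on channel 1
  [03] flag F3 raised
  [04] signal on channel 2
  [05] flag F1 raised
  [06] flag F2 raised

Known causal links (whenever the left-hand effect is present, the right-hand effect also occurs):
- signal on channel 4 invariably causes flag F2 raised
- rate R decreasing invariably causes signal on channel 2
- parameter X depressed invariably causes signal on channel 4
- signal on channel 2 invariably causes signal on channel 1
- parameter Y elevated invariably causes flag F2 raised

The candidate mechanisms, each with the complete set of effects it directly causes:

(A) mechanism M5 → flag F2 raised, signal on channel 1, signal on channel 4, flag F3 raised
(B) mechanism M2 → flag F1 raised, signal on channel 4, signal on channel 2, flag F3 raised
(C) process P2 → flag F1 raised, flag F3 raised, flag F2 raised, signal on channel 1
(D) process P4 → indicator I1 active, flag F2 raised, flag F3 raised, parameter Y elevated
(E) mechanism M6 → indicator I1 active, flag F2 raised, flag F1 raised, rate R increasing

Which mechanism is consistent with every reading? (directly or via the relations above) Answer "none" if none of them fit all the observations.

Per-candidate check:
(A) mechanism M5 — does not account for signal on channel 2, flag F1 raised
(B) mechanism M2 — signal on channel 4 match; signal on channel 1 match (through signal on channel 2 → signal on channel 1); flag F3 raised match; signal on channel 2 match; flag F1 raised match; flag F2 raised match (through signal on channel 4 → flag F2 raised)
(C) process P2 — does not account for signal on channel 4, signal on channel 2
(D) process P4 — signal on channel 4 miss; signal on channel 1 miss; flag F3 raised match; signal on channel 2 miss; flag F1 raised miss; flag F2 raised match
(E) mechanism M6 — signal on channel 4 miss; signal on channel 1 miss; flag F3 raised miss; signal on channel 2 miss; flag F1 raised match; flag F2 raised match
(B) is the only candidate with no mismatches.

B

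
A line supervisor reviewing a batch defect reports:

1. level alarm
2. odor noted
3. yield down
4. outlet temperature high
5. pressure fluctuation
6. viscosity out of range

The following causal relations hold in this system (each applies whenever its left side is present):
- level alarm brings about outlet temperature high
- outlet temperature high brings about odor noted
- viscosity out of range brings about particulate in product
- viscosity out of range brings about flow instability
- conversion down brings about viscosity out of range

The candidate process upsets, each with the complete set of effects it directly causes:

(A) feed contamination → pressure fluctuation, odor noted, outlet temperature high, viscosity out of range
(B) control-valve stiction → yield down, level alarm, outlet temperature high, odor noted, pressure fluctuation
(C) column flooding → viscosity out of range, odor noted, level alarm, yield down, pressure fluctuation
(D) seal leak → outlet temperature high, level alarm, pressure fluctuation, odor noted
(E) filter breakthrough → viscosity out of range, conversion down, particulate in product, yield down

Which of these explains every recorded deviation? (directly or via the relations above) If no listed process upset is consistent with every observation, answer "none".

Testing each hypothesis:
(A) feed contamination — does not account for level alarm, yield down
(B) control-valve stiction — level alarm ✓; odor noted ✓; yield down ✓; outlet temperature high ✓; pressure fluctuation ✓; viscosity out of range ✗
(C) column flooding — accounts for every observation (outlet temperature high by level alarm → outlet temperature high)
(D) seal leak — level alarm ✓; odor noted ✓; yield down ✗; outlet temperature high ✓; pressure fluctuation ✓; viscosity out of range ✗
(E) filter breakthrough — level alarm ✗; odor noted ✗; yield down ✓; outlet temperature high ✗; pressure fluctuation ✗; viscosity out of range ✓
Only (C) is consistent with every observation.

C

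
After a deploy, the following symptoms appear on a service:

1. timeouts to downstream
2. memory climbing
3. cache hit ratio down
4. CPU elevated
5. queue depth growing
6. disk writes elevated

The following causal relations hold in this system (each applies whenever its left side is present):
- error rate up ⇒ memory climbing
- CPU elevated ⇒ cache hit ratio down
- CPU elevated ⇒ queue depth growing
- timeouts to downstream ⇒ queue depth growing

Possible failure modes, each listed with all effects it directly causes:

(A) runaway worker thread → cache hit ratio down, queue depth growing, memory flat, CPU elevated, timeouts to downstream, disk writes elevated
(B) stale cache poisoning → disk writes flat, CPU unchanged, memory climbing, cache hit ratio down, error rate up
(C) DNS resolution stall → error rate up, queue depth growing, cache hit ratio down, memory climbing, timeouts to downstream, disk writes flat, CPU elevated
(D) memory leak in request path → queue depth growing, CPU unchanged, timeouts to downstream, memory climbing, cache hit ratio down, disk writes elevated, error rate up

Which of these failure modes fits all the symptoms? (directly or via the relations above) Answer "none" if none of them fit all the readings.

For each candidate, compare predicted effects to what was observed:
(A) runaway worker thread — timeouts to downstream ✓; memory climbing ✗; cache hit ratio down ✓; CPU elevated ✓; queue depth growing ✓; disk writes elevated ✓
(B) stale cache poisoning — fails on timeouts to downstream, CPU elevated, queue depth growing, disk writes elevated (predicts CPU unchanged, not CPU elevated; predicts disk writes flat, not disk writes elevated)
(C) DNS resolution stall — fails on disk writes elevated (predicts disk writes flat, not disk writes elevated)
(D) memory leak in request path — timeouts to downstream ✓; memory climbing ✓; cache hit ratio down ✓; CPU elevated ✗; queue depth growing ✓; disk writes elevated ✓
Every candidate fails on at least one observation.

none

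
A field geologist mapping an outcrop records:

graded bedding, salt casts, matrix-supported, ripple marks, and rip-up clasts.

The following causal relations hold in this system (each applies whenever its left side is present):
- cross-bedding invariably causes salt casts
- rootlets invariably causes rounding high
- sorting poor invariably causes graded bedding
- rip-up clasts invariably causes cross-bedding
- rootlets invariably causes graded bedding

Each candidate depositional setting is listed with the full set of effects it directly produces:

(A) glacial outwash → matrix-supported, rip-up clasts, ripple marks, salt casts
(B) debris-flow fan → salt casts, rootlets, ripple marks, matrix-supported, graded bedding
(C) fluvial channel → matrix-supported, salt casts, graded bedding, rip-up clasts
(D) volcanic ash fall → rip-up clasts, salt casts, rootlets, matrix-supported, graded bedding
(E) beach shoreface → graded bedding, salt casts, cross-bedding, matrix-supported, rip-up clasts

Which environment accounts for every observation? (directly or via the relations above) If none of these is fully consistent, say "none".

none

Checking each candidate against the observations:
(A) glacial outwash — graded bedding ✗; salt casts ✓; matrix-supported ✓; ripple marks ✓; rip-up clasts ✓
(B) debris-flow fan — graded bedding ✓; salt casts ✓; matrix-supported ✓; ripple marks ✓; rip-up clasts ✗
(C) fluvial channel — graded bedding ✓; salt casts ✓; matrix-supported ✓; ripple marks ✗; rip-up clasts ✓
(D) volcanic ash fall — does not account for ripple marks
(E) beach shoreface — graded bedding ✓; salt casts ✓; matrix-supported ✓; ripple marks ✗; rip-up clasts ✓
No candidate is consistent with all observations.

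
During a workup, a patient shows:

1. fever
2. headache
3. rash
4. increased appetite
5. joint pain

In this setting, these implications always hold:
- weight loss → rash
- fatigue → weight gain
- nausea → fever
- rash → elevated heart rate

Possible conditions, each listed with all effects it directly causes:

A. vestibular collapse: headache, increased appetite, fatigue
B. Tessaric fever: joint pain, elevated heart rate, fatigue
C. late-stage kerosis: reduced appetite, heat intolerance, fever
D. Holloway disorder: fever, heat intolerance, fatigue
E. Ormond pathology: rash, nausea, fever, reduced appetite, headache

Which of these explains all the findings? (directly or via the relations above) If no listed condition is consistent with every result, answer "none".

none

Checking each candidate against the observations:
(A) vestibular collapse — does not account for fever, rash, joint pain
(B) Tessaric fever — fever ✗; headache ✗; rash ✗; increased appetite ✗; joint pain ✓
(C) late-stage kerosis — fails on headache, rash, increased appetite, joint pain (predicts reduced appetite, not increased appetite)
(D) Holloway disorder — does not account for headache, rash, increased appetite, joint pain
(E) Ormond pathology — fails on increased appetite, joint pain (predicts reduced appetite, not increased appetite)
None of the listed candidates fits everything.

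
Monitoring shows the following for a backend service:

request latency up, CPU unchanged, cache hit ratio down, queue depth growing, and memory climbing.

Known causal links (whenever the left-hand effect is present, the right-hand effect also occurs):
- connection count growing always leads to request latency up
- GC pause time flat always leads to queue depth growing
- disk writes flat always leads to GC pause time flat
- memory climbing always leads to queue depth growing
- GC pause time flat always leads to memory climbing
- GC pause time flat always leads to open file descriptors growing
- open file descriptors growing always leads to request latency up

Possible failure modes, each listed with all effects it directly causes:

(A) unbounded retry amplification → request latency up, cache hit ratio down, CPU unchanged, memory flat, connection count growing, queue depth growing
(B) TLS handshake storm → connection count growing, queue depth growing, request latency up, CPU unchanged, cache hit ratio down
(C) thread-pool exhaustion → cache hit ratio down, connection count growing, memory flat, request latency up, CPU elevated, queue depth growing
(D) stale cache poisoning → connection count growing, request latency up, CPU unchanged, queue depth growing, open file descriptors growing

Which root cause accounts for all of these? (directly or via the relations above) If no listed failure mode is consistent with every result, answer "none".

none

Per-candidate check:
(A) unbounded retry amplification — request latency up match; CPU unchanged match; cache hit ratio down match; queue depth growing match; memory climbing miss
(B) TLS handshake storm — does not account for memory climbing
(C) thread-pool exhaustion — fails on CPU unchanged, memory climbing (predicts CPU elevated, not CPU unchanged; predicts memory flat, not memory climbing)
(D) stale cache poisoning — request latency up match; CPU unchanged match; cache hit ratio down miss; queue depth growing match; memory climbing miss
No candidate is consistent with all observations.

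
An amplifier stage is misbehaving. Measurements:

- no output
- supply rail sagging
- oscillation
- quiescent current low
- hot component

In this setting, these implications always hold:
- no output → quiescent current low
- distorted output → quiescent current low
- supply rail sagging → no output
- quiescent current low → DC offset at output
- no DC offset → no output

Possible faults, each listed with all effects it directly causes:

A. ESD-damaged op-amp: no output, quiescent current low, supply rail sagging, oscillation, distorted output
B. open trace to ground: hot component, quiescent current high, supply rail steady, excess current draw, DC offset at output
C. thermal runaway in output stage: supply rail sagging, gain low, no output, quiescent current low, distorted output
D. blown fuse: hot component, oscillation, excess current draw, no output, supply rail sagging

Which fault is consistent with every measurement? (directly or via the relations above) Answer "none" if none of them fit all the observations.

For each candidate, compare predicted effects to what was observed:
(A) ESD-damaged op-amp — no output ✓; supply rail sagging ✓; oscillation ✓; quiescent current low ✓; hot component ✗
(B) open trace to ground — fails on no output, supply rail sagging, oscillation, quiescent current low (predicts supply rail steady, not supply rail sagging; predicts quiescent current high, not quiescent current low)
(C) thermal runaway in output stage — does not account for oscillation, hot component
(D) blown fuse — no output ✓; supply rail sagging ✓; oscillation ✓; quiescent current low ✓ (through no output → quiescent current low); hot component ✓
(D) is the only candidate with no mismatches.

D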